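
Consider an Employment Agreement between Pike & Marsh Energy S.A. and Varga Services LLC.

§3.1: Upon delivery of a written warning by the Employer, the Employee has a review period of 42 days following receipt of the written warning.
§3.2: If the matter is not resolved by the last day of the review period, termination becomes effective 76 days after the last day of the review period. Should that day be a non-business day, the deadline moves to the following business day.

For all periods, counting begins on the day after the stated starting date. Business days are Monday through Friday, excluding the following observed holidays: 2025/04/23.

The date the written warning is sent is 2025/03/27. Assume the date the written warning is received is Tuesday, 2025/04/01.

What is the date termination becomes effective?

2025/07/28

Adding 42 calendar days to 2025/04/01 gives 2025/05/13, which is the last day of the review period.
The date termination becomes effective: 76 calendar days after 2025/05/13 is 2025/07/28. 2025/07/28 is a Monday and is not a listed holiday, so no roll-forward applies.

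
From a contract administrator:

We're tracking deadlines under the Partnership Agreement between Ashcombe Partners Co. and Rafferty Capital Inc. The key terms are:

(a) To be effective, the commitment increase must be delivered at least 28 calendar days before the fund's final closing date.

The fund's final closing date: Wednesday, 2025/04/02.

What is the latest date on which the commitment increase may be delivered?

2025/03/05

Counting back 28 calendar days from 2025/04/02 gives 2025/03/05.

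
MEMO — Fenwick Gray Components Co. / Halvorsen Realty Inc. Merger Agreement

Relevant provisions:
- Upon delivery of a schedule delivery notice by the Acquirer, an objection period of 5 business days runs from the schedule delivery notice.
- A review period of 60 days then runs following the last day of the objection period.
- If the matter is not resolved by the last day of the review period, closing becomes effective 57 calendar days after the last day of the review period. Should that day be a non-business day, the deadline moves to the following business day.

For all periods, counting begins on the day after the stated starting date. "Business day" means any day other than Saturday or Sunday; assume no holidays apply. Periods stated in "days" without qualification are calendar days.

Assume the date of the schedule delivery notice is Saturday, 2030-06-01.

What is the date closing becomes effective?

2030-10-02

The last day of the objection period: counting 5 business days from Saturday, 2030-06-01 (Jun 3, Jun 4, Jun 5, Jun 6, Jun 7, skipping weekends) reaches Friday, 2030-06-07.
The last day of the review period: 2030-06-07 + 60 days = 2030-08-06.
The date closing becomes effective: 57 calendar days after 2030-08-06 is 2030-10-02. 2030-10-02 is a Wednesday, so no roll-forward applies.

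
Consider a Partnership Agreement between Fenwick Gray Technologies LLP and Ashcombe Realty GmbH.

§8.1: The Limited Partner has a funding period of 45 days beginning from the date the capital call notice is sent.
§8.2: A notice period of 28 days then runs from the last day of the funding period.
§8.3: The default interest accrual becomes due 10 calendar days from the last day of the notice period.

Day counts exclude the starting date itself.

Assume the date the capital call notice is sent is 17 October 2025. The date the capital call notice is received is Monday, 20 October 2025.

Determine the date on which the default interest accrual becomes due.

The last day of the funding period: 17 October 2025 + 45 days = 1 December 2025.
The last day of the notice period: 28 calendar days after 1 December 2025 is 29 December 2025.
The date on which the default interest accrual becomes due: 29 December 2025 + 10 days = 8 January 2026.

8 January 2026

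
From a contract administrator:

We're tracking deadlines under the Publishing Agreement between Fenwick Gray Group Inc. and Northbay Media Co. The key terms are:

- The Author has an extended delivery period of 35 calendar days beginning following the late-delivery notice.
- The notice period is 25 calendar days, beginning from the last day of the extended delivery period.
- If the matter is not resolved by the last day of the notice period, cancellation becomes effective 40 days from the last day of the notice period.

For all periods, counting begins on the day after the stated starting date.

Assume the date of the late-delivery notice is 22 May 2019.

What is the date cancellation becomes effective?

The last day of the extended delivery period: 22 May 2019 + 35 days = 26 June 2019.
The last day of the notice period: 25 calendar days after 26 June 2019 is 21 July 2019.
Adding 40 calendar days to 21 July 2019 gives 30 August 2019, which is the date cancellation becomes effective.

30 August 2019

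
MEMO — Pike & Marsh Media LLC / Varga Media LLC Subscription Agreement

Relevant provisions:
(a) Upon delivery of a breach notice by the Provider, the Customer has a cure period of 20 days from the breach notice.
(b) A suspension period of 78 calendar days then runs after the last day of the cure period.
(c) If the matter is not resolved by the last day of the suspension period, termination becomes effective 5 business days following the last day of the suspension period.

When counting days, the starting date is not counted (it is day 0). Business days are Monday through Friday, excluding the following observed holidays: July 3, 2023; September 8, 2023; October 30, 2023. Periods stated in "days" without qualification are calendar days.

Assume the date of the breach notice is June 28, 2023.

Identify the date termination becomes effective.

October 11, 2023

Adding 20 calendar days to June 28, 2023 gives July 18, 2023, which is the last day of the cure period.
The last day of the suspension period: July 18, 2023 + 78 days = October 4, 2023.
The date termination becomes effective: counting 5 business days from Wednesday, October 4, 2023 (Oct 5, Oct 6, Oct 9, Oct 10, Oct 11, skipping weekends) reaches Wednesday, October 11, 2023.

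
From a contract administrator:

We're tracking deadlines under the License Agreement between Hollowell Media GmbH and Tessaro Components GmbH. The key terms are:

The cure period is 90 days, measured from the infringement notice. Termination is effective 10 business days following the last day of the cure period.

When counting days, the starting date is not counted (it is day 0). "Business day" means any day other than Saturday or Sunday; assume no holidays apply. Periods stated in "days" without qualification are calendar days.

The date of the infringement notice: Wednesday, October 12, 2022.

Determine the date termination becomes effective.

January 24, 2023

Adding 90 calendar days to October 12, 2022 gives January 10, 2023, which is the last day of the cure period.
The date termination becomes effective: 10 business days after Tuesday, January 10, 2023, skipping weekends — Jan 11, Jan 12, Jan 13, Jan 16, Jan 17, Jan 18, Jan 19, Jan 20, Jan 23, Jan 24 — lands on Tuesday, January 24, 2023.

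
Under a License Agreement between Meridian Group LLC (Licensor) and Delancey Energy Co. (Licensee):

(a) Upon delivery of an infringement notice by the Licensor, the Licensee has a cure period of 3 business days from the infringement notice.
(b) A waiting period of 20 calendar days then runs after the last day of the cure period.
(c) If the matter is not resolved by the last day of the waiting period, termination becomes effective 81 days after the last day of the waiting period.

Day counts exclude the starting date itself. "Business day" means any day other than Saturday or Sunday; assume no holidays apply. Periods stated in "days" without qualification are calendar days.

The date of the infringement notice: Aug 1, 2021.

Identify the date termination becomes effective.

Nov 13, 2021

The last day of the cure period: counting 3 business days from Sunday, Aug 1, 2021 (Aug 2, Aug 3, Aug 4, skipping weekends) reaches Wednesday, Aug 4, 2021.
Adding 20 calendar days to Aug 4, 2021 gives Aug 24, 2021, which is the last day of the waiting period.
The date termination becomes effective: Aug 24, 2021 + 81 days = Nov 13, 2021.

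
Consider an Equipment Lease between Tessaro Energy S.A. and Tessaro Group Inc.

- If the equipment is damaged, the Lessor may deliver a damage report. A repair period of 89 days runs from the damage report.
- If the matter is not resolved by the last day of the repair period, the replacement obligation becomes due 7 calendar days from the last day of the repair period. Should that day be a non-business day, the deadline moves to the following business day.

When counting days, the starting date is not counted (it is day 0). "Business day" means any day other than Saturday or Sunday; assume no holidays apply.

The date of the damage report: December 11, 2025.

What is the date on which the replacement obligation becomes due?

The last day of the repair period: 89 calendar days after December 11, 2025 is March 10, 2026.
The date on which the replacement obligation becomes due: March 10, 2026 + 7 days = March 17, 2026. March 17, 2026 is a Tuesday, so no roll-forward applies.

March 17, 2026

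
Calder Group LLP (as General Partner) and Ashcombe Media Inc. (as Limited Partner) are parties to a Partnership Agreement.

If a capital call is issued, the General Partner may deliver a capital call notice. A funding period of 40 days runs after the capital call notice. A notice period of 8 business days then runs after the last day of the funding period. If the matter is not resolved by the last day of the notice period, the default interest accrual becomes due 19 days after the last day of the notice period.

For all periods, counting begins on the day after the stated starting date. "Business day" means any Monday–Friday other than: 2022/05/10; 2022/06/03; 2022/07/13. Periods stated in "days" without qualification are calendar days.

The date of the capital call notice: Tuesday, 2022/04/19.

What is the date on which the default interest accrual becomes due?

2022/06/28

The last day of the funding period: 40 calendar days after 2022/04/19 is 2022/05/29.
The last day of the notice period: counting 8 business days from Sunday, 2022/05/29 (May 30, May 31, Jun 1, Jun 2, Jun 6, Jun 7, Jun 8, Jun 9, skipping weekends and the listed holiday on Jun 3) reaches Thursday, 2022/06/09.
The date on which the default interest accrual becomes due: 19 calendar days after 2022/06/09 is 2022/06/28.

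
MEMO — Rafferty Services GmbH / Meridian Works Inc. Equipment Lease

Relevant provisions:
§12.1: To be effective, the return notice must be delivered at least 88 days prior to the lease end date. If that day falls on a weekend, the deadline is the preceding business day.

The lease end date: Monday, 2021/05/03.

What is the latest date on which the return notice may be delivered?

2021/02/04

Counting back 88 calendar days from 2021/05/03 gives 2021/02/04. That is a Thursday, so no adjustment is needed.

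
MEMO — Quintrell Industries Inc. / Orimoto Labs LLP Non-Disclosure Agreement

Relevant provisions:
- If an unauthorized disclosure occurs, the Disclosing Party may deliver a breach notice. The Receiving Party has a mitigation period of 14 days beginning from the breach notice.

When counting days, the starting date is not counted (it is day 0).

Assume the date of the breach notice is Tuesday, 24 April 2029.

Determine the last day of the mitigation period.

8 May 2029

The last day of the mitigation period: 14 calendar days after 24 April 2029 is 8 May 2029.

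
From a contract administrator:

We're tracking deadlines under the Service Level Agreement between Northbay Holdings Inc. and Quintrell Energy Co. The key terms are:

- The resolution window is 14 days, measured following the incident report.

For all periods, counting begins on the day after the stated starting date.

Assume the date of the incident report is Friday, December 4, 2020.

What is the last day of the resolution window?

December 18, 2020

Adding 14 calendar days to December 4, 2020 gives December 18, 2020, which is the last day of the resolution window.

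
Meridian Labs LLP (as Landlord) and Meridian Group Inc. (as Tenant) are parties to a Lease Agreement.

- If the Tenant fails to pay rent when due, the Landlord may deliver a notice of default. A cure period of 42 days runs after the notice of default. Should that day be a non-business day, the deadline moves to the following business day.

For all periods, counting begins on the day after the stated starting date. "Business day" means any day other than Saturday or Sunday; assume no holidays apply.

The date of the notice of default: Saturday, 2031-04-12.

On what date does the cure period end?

2031-05-26

Adding 42 calendar days to 2031-04-12 gives 2031-05-24, which is the last day of the cure period. That falls on a Saturday, so it rolls to the next business day, Monday, 2031-05-26.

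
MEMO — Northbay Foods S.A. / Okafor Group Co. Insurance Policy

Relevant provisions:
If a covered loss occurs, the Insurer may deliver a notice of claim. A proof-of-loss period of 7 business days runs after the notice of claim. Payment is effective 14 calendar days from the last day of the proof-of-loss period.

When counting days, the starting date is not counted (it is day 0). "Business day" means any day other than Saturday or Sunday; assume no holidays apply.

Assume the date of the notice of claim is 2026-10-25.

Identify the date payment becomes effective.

From Sunday, 2026-10-25, 7 business days (Oct 26, Oct 27, Oct 28, Oct 29, Oct 30, Nov 2, Nov 3, skipping weekends) brings us to Tuesday, 2026-11-03, which is the last day of the proof-of-loss period.
The date payment becomes effective: 14 calendar days after 2026-11-03 is 2026-11-17.

2026-11-17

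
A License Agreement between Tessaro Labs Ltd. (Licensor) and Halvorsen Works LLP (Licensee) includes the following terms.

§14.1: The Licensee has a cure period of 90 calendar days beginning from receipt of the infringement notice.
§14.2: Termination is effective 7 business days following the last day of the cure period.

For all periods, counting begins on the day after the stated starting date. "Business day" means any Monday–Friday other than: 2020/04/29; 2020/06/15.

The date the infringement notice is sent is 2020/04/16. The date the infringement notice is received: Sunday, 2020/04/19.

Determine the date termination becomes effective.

Adding 90 calendar days to 2020/04/19 gives 2020/07/18, which is the last day of the cure period.
From Saturday, 2020/07/18, 7 business days (Jul 20, Jul 21, Jul 22, Jul 23, Jul 24, Jul 27, Jul 28, skipping weekends) brings us to Tuesday, 2020/07/28, which is the date termination becomes effective.

2020/07/28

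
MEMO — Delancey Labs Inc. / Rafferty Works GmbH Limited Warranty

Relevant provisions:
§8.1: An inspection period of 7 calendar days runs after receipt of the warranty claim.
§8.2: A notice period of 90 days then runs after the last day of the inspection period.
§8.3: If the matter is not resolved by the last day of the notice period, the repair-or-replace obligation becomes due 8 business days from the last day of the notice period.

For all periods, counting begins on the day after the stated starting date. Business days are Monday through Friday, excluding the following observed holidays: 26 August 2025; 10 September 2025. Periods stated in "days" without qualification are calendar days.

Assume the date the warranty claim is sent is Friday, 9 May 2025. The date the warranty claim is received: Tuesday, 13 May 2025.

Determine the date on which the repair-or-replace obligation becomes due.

The last day of the inspection period: 7 calendar days after 13 May 2025 is 20 May 2025.
The last day of the notice period: 20 May 2025 + 90 days = 18 August 2025.
From Monday, 18 August 2025, 8 business days (Aug 19, Aug 20, Aug 21, Aug 22, Aug 25, Aug 27, Aug 28, Aug 29, skipping weekends and the listed holiday on Aug 26) brings us to Friday, 29 August 2025, which is the date on which the repair-or-replace obligation becomes due.

29 August 2025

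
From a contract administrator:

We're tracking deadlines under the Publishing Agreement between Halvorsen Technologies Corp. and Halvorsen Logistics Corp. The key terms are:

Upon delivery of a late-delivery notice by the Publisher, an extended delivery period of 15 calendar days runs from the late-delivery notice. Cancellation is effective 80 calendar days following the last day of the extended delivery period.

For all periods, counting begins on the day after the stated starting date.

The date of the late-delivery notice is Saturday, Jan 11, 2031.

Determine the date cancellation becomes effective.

The last day of the extended delivery period: Jan 11, 2031 + 15 days = Jan 26, 2031.
Adding 80 calendar days to Jan 26, 2031 gives Apr 16, 2031, which is the date cancellation becomes effective.

Apr 16, 2031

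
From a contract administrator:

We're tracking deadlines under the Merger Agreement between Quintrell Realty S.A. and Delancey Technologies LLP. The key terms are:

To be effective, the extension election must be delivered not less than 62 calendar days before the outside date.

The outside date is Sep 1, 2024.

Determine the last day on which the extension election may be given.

Counting back 62 calendar days from Sep 1, 2024 gives Jul 1, 2024.

Jul 1, 2024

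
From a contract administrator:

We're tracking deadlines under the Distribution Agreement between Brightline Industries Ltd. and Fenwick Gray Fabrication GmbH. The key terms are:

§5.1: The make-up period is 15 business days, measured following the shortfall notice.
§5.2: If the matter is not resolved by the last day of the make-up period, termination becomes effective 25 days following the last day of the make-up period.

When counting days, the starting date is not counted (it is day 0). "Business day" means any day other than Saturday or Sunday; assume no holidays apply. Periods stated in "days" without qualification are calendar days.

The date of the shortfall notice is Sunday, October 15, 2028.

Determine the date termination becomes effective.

The last day of the make-up period: 15 business days after Sunday, October 15, 2028, skipping weekends — Oct 16, Oct 17, Oct 18, Oct 19, …, Nov 1, Nov 2, Nov 3 — lands on Friday, November 3, 2028.
The date termination becomes effective: November 3, 2028 + 25 days = November 28, 2028.

November 28, 2028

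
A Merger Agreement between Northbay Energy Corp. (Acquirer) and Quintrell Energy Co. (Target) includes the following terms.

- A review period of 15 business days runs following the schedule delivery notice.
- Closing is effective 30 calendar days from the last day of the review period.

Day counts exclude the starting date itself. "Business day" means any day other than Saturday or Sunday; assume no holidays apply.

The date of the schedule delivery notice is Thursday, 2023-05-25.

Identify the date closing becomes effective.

2023-07-15

The last day of the review period: 15 business days after Thursday, 2023-05-25, skipping weekends — May 26, May 29, May 30, May 31, …, Jun 13, Jun 14, Jun 15 — lands on Thursday, 2023-06-15.
The date closing becomes effective: 2023-06-15 + 30 days = 2023-07-15.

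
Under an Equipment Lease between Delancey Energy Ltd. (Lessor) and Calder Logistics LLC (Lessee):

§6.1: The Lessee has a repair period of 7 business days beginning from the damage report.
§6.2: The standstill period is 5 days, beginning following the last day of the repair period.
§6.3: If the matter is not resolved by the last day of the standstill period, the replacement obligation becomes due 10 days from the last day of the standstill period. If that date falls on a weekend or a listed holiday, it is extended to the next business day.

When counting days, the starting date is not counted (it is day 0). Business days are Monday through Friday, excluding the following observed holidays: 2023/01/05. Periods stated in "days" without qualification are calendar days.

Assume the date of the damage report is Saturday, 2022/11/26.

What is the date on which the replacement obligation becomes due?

The last day of the repair period: 7 business days after Saturday, 2022/11/26, skipping weekends — Nov 28, Nov 29, Nov 30, Dec 1, Dec 2, Dec 5, Dec 6 — lands on Tuesday, 2022/12/06.
The last day of the standstill period: 5 calendar days after 2022/12/06 is 2022/12/11.
The date on which the replacement obligation becomes due: 2022/12/11 + 10 days = 2022/12/21. 2022/12/21 is a Wednesday and is not a listed holiday, so no roll-forward applies.

2022/12/21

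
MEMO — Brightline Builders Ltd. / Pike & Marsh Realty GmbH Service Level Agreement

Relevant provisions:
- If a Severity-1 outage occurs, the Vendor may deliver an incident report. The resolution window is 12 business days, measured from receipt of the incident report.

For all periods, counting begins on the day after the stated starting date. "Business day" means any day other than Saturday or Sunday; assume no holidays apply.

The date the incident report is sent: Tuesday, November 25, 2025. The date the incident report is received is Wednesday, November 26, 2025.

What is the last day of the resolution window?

The last day of the resolution window: 12 business days after Wednesday, November 26, 2025, skipping weekends — Nov 27, Nov 28, Dec 1, Dec 2, …, Dec 10, Dec 11, Dec 12 — lands on Friday, December 12, 2025.

December 12, 2025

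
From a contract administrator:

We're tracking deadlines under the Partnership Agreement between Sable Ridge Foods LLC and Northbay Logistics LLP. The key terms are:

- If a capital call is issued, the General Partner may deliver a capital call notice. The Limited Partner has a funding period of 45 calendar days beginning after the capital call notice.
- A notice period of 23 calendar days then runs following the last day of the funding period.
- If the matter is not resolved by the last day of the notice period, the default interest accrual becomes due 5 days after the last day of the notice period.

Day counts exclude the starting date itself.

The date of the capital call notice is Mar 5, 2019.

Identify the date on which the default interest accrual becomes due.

May 17, 2019

The last day of the funding period: 45 calendar days after Mar 5, 2019 is Apr 19, 2019.
The last day of the notice period: Apr 19, 2019 + 23 days = May 12, 2019.
The date on which the default interest accrual becomes due: 5 calendar days after May 12, 2019 is May 17, 2019.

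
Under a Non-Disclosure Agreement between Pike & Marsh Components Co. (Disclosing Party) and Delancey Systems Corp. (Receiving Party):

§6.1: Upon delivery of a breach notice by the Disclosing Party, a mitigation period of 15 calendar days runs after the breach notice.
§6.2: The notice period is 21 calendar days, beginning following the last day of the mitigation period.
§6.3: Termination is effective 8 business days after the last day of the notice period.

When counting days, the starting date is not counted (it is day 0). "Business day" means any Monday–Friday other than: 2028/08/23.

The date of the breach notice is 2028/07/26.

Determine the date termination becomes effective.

The last day of the mitigation period: 15 calendar days after 2028/07/26 is 2028/08/10.
Adding 21 calendar days to 2028/08/10 gives 2028/08/31, which is the last day of the notice period.
From Thursday, 2028/08/31, 8 business days (Sep 1, Sep 4, Sep 5, Sep 6, Sep 7, Sep 8, Sep 11, Sep 12, skipping weekends) brings us to Tuesday, 2028/09/12, which is the date termination becomes effective.

2028/09/12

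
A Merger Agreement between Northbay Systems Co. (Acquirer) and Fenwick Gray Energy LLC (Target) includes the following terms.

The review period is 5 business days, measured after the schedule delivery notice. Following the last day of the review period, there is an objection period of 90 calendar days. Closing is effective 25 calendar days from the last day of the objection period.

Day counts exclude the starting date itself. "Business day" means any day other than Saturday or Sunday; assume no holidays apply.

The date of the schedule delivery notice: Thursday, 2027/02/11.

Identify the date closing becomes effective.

2027/06/13

From Thursday, 2027/02/11, 5 business days (Feb 12, Feb 15, Feb 16, Feb 17, Feb 18, skipping weekends) brings us to Thursday, 2027/02/18, which is the last day of the review period.
Adding 90 calendar days to 2027/02/18 gives 2027/05/19, which is the last day of the objection period.
The date closing becomes effective: 25 calendar days after 2027/05/19 is 2027/06/13.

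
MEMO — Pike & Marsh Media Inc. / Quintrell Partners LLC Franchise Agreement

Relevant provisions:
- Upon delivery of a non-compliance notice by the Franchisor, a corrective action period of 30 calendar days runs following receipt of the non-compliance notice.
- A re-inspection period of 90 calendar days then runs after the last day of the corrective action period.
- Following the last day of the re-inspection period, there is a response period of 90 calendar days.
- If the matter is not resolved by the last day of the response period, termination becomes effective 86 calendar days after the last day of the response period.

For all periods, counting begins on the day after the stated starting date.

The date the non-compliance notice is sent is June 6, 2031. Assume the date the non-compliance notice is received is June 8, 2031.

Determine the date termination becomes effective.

March 30, 2032

The last day of the corrective action period: 30 calendar days after June 8, 2031 is July 8, 2031.
The last day of the re-inspection period: July 8, 2031 + 90 days = October 6, 2031.
Adding 90 calendar days to October 6, 2031 gives January 4, 2032, which is the last day of the response period.
The date termination becomes effective: 86 calendar days after January 4, 2032 is March 30, 2032.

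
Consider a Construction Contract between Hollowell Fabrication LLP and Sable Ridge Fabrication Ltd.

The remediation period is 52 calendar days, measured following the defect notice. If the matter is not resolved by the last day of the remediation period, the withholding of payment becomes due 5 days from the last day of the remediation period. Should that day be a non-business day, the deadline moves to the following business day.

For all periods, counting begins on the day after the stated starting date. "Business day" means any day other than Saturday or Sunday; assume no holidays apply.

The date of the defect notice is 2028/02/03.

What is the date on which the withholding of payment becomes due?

2028/03/31

The last day of the remediation period: 2028/02/03 + 52 days = 2028/03/26.
The date on which the withholding of payment becomes due: 5 calendar days after 2028/03/26 is 2028/03/31. 2028/03/31 is a Friday, so no roll-forward applies.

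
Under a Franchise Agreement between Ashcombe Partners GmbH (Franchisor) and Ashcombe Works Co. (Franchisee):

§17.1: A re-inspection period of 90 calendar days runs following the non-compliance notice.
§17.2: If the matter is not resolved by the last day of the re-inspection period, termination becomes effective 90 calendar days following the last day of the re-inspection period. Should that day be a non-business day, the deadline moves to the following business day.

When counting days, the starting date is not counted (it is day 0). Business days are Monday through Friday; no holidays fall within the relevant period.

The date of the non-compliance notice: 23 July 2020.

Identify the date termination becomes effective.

The last day of the re-inspection period: 23 July 2020 + 90 days = 21 October 2020.
Adding 90 calendar days to 21 October 2020 gives 19 January 2021, which is the date termination becomes effective. 19 January 2021 is a Tuesday, so no roll-forward applies.

19 January 2021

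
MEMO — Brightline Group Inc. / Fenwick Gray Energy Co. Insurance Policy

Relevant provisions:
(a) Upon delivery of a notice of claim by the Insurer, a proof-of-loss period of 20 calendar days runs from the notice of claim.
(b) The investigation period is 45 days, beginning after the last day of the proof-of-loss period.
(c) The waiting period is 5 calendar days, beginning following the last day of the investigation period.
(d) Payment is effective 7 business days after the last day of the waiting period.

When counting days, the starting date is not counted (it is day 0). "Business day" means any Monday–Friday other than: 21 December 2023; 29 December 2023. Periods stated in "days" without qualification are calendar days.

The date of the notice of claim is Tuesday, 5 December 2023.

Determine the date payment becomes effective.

22 February 2024

Adding 20 calendar days to 5 December 2023 gives 25 December 2023, which is the last day of the proof-of-loss period.
The last day of the investigation period: 25 December 2023 + 45 days = 8 February 2024.
The last day of the waiting period: 5 calendar days after 8 February 2024 is 13 February 2024.
From Tuesday, 13 February 2024, 7 business days (Feb 14, Feb 15, Feb 16, Feb 19, Feb 20, Feb 21, Feb 22, skipping weekends) brings us to Thursday, 22 February 2024, which is the date payment becomes effective.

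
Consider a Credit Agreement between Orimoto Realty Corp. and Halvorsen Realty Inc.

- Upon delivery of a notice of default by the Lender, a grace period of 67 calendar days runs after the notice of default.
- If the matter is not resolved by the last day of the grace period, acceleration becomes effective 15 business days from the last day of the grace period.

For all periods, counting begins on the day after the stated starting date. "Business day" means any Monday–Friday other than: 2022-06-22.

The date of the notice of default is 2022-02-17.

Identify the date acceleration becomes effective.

The last day of the grace period: 67 calendar days after 2022-02-17 is 2022-04-25.
The date acceleration becomes effective: 15 business days after Monday, 2022-04-25, skipping weekends — Apr 26, Apr 27, Apr 28, Apr 29, …, May 12, May 13, May 16 — lands on Monday, 2022-05-16.

2022-05-16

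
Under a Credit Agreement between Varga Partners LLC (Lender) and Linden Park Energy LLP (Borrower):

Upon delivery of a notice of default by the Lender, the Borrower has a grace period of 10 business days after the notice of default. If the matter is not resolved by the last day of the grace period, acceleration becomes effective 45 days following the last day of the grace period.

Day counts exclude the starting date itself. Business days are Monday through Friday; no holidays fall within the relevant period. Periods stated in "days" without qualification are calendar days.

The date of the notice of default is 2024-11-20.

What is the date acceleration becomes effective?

The last day of the grace period: counting 10 business days from Wednesday, 2024-11-20 (Nov 21, Nov 22, Nov 25, Nov 26, Nov 27, Nov 28, Nov 29, Dec 2, Dec 3, Dec 4, skipping weekends) reaches Wednesday, 2024-12-04.
The date acceleration becomes effective: 2024-12-04 + 45 days = 2025-01-18.

2025-01-18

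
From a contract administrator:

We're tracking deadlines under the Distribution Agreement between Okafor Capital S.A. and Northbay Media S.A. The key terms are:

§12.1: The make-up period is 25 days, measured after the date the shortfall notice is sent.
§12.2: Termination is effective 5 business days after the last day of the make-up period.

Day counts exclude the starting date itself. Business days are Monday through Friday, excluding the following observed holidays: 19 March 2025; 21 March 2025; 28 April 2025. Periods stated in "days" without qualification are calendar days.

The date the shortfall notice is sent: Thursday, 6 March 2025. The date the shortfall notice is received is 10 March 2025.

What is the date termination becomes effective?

7 April 2025

The last day of the make-up period: 6 March 2025 + 25 days = 31 March 2025.
The date termination becomes effective: 5 business days after Monday, 31 March 2025, skipping weekends — Apr 1, Apr 2, Apr 3, Apr 4, Apr 7 — lands on Monday, 7 April 2025.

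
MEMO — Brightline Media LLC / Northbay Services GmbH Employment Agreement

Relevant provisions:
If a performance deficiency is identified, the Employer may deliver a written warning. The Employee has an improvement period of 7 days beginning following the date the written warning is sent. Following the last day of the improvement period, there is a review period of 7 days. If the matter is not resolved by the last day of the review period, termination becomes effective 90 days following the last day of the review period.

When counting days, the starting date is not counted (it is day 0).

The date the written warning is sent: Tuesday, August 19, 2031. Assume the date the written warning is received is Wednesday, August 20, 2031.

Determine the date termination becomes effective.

The last day of the improvement period: August 19, 2031 + 7 days = August 26, 2031.
The last day of the review period: August 26, 2031 + 7 days = September 2, 2031.
The date termination becomes effective: September 2, 2031 + 90 days = December 1, 2031.

December 1, 2031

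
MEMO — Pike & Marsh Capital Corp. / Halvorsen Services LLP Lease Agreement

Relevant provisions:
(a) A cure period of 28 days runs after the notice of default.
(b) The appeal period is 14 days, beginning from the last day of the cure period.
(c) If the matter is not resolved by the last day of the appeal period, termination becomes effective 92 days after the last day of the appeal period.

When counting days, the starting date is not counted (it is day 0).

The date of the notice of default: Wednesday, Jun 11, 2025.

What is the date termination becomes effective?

Oct 23, 2025

The last day of the cure period: Jun 11, 2025 + 28 days = Jul 9, 2025.
The last day of the appeal period: Jul 9, 2025 + 14 days = Jul 23, 2025.
The date termination becomes effective: Jul 23, 2025 + 92 days = Oct 23, 2025.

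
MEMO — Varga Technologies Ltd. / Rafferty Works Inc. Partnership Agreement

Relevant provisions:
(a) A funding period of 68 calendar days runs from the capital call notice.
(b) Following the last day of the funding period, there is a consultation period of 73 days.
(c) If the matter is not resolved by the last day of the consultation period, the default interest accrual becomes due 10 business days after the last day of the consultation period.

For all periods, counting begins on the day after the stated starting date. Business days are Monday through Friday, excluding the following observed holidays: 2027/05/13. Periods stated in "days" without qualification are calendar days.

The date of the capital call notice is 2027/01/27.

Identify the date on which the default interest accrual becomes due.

Adding 68 calendar days to 2027/01/27 gives 2027/04/05, which is the last day of the funding period.
The last day of the consultation period: 2027/04/05 + 73 days = 2027/06/17.
The date on which the default interest accrual becomes due: counting 10 business days from Thursday, 2027/06/17 (Jun 18, Jun 21, Jun 22, Jun 23, Jun 24, Jun 25, Jun 28, Jun 29, Jun 30, Jul 1, skipping weekends) reaches Thursday, 2027/07/01.

2027/07/01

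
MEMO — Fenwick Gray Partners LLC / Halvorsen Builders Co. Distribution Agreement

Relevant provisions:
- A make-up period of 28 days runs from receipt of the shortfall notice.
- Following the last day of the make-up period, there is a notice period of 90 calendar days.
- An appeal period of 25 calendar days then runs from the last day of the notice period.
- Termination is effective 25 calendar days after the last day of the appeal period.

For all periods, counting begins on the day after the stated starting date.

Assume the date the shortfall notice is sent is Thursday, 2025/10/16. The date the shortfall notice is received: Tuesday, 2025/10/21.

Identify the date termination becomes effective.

2026/04/07

The last day of the make-up period: 2025/10/21 + 28 days = 2025/11/18.
Adding 90 calendar days to 2025/11/18 gives 2026/02/16, which is the last day of the notice period.
The last day of the appeal period: 2026/02/16 + 25 days = 2026/03/13.
Adding 25 calendar days to 2026/03/13 gives 2026/04/07, which is the date termination becomes effective.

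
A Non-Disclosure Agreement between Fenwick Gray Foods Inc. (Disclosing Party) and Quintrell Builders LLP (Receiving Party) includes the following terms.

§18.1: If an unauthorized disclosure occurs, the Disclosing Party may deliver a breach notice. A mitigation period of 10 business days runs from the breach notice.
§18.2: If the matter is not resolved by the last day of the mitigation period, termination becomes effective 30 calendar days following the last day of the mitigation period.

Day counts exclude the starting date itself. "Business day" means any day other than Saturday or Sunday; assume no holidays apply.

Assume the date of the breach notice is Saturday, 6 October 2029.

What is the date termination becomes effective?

18 November 2029

From Saturday, 6 October 2029, 10 business days (Oct 8, Oct 9, Oct 10, Oct 11, Oct 12, Oct 15, Oct 16, Oct 17, Oct 18, Oct 19, skipping weekends) brings us to Friday, 19 October 2029, which is the last day of the mitigation period.
Adding 30 calendar days to 19 October 2029 gives 18 November 2029, which is the date termination becomes effective.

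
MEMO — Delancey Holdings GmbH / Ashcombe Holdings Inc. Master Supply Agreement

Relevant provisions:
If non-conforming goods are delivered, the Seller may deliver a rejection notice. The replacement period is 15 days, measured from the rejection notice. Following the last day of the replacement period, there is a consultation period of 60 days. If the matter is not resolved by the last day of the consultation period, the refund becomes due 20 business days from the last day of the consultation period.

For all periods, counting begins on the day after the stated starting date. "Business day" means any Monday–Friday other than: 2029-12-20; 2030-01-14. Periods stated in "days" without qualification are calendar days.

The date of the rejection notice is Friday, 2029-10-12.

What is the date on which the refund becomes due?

The last day of the replacement period: 15 calendar days after 2029-10-12 is 2029-10-27.
Adding 60 calendar days to 2029-10-27 gives 2029-12-26, which is the last day of the consultation period.
From Wednesday, 2029-12-26, 20 business days (Dec 27, Dec 28, Dec 31, Jan 1, …, Jan 22, Jan 23, Jan 24, skipping weekends and the listed holiday on Jan 14) brings us to Thursday, 2030-01-24, which is the date on which the refund becomes due.

2030-01-24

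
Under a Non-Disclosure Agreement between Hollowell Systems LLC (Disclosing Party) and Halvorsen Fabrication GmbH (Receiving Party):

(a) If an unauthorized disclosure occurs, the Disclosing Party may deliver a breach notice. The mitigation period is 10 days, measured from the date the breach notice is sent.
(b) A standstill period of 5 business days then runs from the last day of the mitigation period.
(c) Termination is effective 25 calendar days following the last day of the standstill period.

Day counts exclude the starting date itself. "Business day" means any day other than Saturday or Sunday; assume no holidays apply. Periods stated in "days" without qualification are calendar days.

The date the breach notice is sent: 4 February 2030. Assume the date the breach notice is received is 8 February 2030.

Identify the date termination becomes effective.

Adding 10 calendar days to 4 February 2030 gives 14 February 2030, which is the last day of the mitigation period.
The last day of the standstill period: counting 5 business days from Thursday, 14 February 2030 (Feb 15, Feb 18, Feb 19, Feb 20, Feb 21, skipping weekends) reaches Thursday, 21 February 2030.
Adding 25 calendar days to 21 February 2030 gives 18 March 2030, which is the date termination becomes effective.

18 March 2030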